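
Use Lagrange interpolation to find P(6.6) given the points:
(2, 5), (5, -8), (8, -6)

Lagrange interpolation formula:
P(x) = Σ yᵢ × Lᵢ(x)
where Lᵢ(x) = Π_{j≠i} (x - xⱼ)/(xᵢ - xⱼ)

L_0(6.6) = (6.6 - 5)/(2 - 5) × (6.6 - 8)/(2 - 8) = -0.124444
L_1(6.6) = (6.6 - 2)/(5 - 2) × (6.6 - 8)/(5 - 8) = 0.715556
L_2(6.6) = (6.6 - 2)/(8 - 2) × (6.6 - 5)/(8 - 5) = 0.408889

P(6.6) = 5×L_0(6.6) + (-8)×L_1(6.6) + (-6)×L_2(6.6)
P(6.6) = -8.800000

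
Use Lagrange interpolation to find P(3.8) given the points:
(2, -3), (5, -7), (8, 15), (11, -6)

Lagrange interpolation formula:
P(x) = Σ yᵢ × Lᵢ(x)
where Lᵢ(x) = Π_{j≠i} (x - xⱼ)/(xᵢ - xⱼ)

L_0(3.8) = (3.8 - 5)/(2 - 5) × (3.8 - 8)/(2 - 8) × (3.8 - 11)/(2 - 11) = 0.224000
L_1(3.8) = (3.8 - 2)/(5 - 2) × (3.8 - 8)/(5 - 8) × (3.8 - 11)/(5 - 11) = 1.008000
L_2(3.8) = (3.8 - 2)/(8 - 2) × (3.8 - 5)/(8 - 5) × (3.8 - 11)/(8 - 11) = -0.288000
L_3(3.8) = (3.8 - 2)/(11 - 2) × (3.8 - 5)/(11 - 5) × (3.8 - 8)/(11 - 8) = 0.056000

P(3.8) = (-3)×L_0(3.8) + (-7)×L_1(3.8) + 15×L_2(3.8) + (-6)×L_3(3.8)
P(3.8) = -12.384000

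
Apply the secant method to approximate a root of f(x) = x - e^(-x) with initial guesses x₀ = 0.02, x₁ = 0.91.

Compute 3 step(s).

f(x) = x - e^(-x)
x₀ = 0.02, x₁ = 0.91

Secant formula: x_{n+1} = x_n - f(x_n)(x_n - x_{n-1})/(f(x_n) - f(x_{n-1}))

Iteration 1:
  f(0.020000) = -0.960199
  f(0.910000) = 0.507476
  x_2 = 0.910000 - 0.507476×(0.910000 - 0.020000)/(0.507476 - (-0.960199))
       = 0.602266
Iteration 2:
  f(0.910000) = 0.507476
  f(0.602266) = 0.054696
  x_3 = 0.602266 - 0.054696×(0.602266 - 0.910000)/(0.054696 - 0.507476)
       = 0.565091
Iteration 3:
  f(0.602266) = 0.054696
  f(0.565091) = -0.003217
  x_4 = 0.565091 - (-0.003217)×(0.565091 - 0.602266)/(-0.003217 - 0.054696)
       = 0.567156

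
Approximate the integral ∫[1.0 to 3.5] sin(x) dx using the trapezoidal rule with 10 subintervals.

f(x) = sin(x)
a = 1.0, b = 3.5, n = 10
h = (b - a)/n = 0.250000

Trapezoidal rule: (h/2)[f(x₀) + 2f(x₁) + 2f(x₂) + ... + f(xₙ)]

x_0 = 1.0000, f(x_0) = 0.841471, coefficient = 1
x_1 = 1.2500, f(x_1) = 0.948985, coefficient = 2
x_2 = 1.5000, f(x_2) = 0.997495, coefficient = 2
x_3 = 1.7500, f(x_3) = 0.983986, coefficient = 2
x_4 = 2.0000, f(x_4) = 0.909297, coefficient = 2
x_5 = 2.2500, f(x_5) = 0.778073, coefficient = 2
x_6 = 2.5000, f(x_6) = 0.598472, coefficient = 2
x_7 = 2.7500, f(x_7) = 0.381661, coefficient = 2
x_8 = 3.0000, f(x_8) = 0.141120, coefficient = 2
x_9 = 3.2500, f(x_9) = -0.108195, coefficient = 2
x_10 = 3.5000, f(x_10) = -0.350783, coefficient = 1

I ≈ (0.250000/2) × 11.752476 = 1.469060
Exact value: 1.476759
Error: 0.007699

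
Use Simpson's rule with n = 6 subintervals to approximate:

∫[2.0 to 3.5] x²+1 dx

f(x) = x²+1
a = 2.0, b = 3.5, n = 6
h = (b - a)/n = 0.250000

Simpson's rule: (h/3)[f(x₀) + 4f(x₁) + 2f(x₂) + ... + f(xₙ)]

x_0 = 2.0000, f(x_0) = 5.000000, coefficient = 1
x_1 = 2.2500, f(x_1) = 6.062500, coefficient = 4
x_2 = 2.5000, f(x_2) = 7.250000, coefficient = 2
x_3 = 2.7500, f(x_3) = 8.562500, coefficient = 4
x_4 = 3.0000, f(x_4) = 10.000000, coefficient = 2
x_5 = 3.2500, f(x_5) = 11.562500, coefficient = 4
x_6 = 3.5000, f(x_6) = 13.250000, coefficient = 1

I ≈ (0.250000/3) × 157.500000 = 13.125000
Exact value: 13.125000
Error: 0.000000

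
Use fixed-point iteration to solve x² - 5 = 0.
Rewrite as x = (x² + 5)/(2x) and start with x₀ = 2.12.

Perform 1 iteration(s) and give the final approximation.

Equation: x² - 5 = 0
Fixed-point form: x = (x² + 5)/(2x)
x₀ = 2.12

x_1 = g(2.120000) = 2.239245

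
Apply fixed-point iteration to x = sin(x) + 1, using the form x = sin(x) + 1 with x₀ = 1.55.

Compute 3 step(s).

Equation: x = sin(x) + 1
Fixed-point form: x = sin(x) + 1
x₀ = 1.55

x_1 = g(1.550000) = 1.999784
x_2 = g(1.999784) = 1.909387
x_3 = g(1.909387) = 1.943224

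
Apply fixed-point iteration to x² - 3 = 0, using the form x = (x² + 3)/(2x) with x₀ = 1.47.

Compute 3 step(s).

Equation: x² - 3 = 0
Fixed-point form: x = (x² + 3)/(2x)
x₀ = 1.47

x_1 = g(1.470000) = 1.755408
x_2 = g(1.755408) = 1.732206
x_3 = g(1.732206) = 1.732051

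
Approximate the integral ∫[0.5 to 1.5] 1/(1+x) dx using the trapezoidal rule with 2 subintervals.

f(x) = 1/(1+x)
a = 0.5, b = 1.5, n = 2
h = (b - a)/n = 0.500000

Trapezoidal rule: (h/2)[f(x₀) + 2f(x₁) + 2f(x₂) + ... + f(xₙ)]

x_0 = 0.5000, f(x_0) = 0.666667, coefficient = 1
x_1 = 1.0000, f(x_1) = 0.500000, coefficient = 2
x_2 = 1.5000, f(x_2) = 0.400000, coefficient = 1

I ≈ (0.500000/2) × 2.066667 = 0.516667
Exact value: 0.510826
Error: 0.005841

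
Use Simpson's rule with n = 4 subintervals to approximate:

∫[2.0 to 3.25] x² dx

f(x) = x²
a = 2.0, b = 3.25, n = 4
h = (b - a)/n = 0.312500

Simpson's rule: (h/3)[f(x₀) + 4f(x₁) + 2f(x₂) + ... + f(xₙ)]

x_0 = 2.0000, f(x_0) = 4.000000, coefficient = 1
x_1 = 2.3125, f(x_1) = 5.347656, coefficient = 4
x_2 = 2.6250, f(x_2) = 6.890625, coefficient = 2
x_3 = 2.9375, f(x_3) = 8.628906, coefficient = 4
x_4 = 3.2500, f(x_4) = 10.562500, coefficient = 1

I ≈ (0.312500/3) × 84.250000 = 8.776042
Exact value: 8.776042
Error: 0.000000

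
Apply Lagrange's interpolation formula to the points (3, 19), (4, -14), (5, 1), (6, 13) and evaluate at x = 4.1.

Lagrange interpolation formula:
P(x) = Σ yᵢ × Lᵢ(x)
where Lᵢ(x) = Π_{j≠i} (x - xⱼ)/(xᵢ - xⱼ)

L_0(4.1) = (4.1 - 4)/(3 - 4) × (4.1 - 5)/(3 - 5) × (4.1 - 6)/(3 - 6) = -0.028500
L_1(4.1) = (4.1 - 3)/(4 - 3) × (4.1 - 5)/(4 - 5) × (4.1 - 6)/(4 - 6) = 0.940500
L_2(4.1) = (4.1 - 3)/(5 - 3) × (4.1 - 4)/(5 - 4) × (4.1 - 6)/(5 - 6) = 0.104500
L_3(4.1) = (4.1 - 3)/(6 - 3) × (4.1 - 4)/(6 - 4) × (4.1 - 5)/(6 - 5) = -0.016500

P(4.1) = 19×L_0(4.1) + (-14)×L_1(4.1) + 1×L_2(4.1) + 13×L_3(4.1)
P(4.1) = -13.818500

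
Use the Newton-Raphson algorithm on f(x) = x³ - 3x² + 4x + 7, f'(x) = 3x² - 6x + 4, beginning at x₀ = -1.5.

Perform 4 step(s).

f(x) = x³ - 3x² + 4x + 7
f'(x) = 3x² - 6x + 4
x₀ = -1.5

Newton-Raphson formula: x_{n+1} = x_n - f(x_n)/f'(x_n)

Iteration 1:
  f(-1.500000) = -9.125000
  f'(-1.500000) = 19.750000
  x_1 = -1.500000 - (-9.125000)/19.750000 = -1.037975
Iteration 2:
  f(-1.037975) = -1.502378
  f'(-1.037975) = 13.460022
  x_2 = -1.037975 - (-1.502378)/13.460022 = -0.926357
Iteration 3:
  f(-0.926357) = -0.074780
  f'(-0.926357) = 12.132553
  x_3 = -0.926357 - (-0.074780)/12.132553 = -0.920193
Iteration 4:
  f(-0.920193) = -0.000219
  f'(-0.920193) = 12.061427
  x_4 = -0.920193 - (-0.000219)/12.061427 = -0.920175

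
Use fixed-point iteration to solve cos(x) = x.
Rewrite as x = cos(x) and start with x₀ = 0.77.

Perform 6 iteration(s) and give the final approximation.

Equation: cos(x) = x
Fixed-point form: x = cos(x)
x₀ = 0.77

x_1 = g(0.770000) = 0.717911
x_2 = g(0.717911) = 0.753182
x_3 = g(0.753182) = 0.729516
x_4 = g(0.729516) = 0.745497
x_5 = g(0.745497) = 0.734751
x_6 = g(0.734751) = 0.741998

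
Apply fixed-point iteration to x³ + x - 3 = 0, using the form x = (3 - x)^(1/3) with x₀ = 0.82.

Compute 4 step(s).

Equation: x³ + x - 3 = 0
Fixed-point form: x = (3 - x)^(1/3)
x₀ = 0.82

x_1 = g(0.820000) = 1.296638
x_2 = g(1.296638) = 1.194269
x_3 = g(1.194269) = 1.217730
x_4 = g(1.217730) = 1.212433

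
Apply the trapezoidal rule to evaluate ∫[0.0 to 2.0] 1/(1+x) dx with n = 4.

f(x) = 1/(1+x)
a = 0.0, b = 2.0, n = 4
h = (b - a)/n = 0.500000

Trapezoidal rule: (h/2)[f(x₀) + 2f(x₁) + 2f(x₂) + ... + f(xₙ)]

x_0 = 0.0000, f(x_0) = 1.000000, coefficient = 1
x_1 = 0.5000, f(x_1) = 0.666667, coefficient = 2
x_2 = 1.0000, f(x_2) = 0.500000, coefficient = 2
x_3 = 1.5000, f(x_3) = 0.400000, coefficient = 2
x_4 = 2.0000, f(x_4) = 0.333333, coefficient = 1

I ≈ (0.500000/2) × 4.466667 = 1.116667
Exact value: 1.098612
Error: 0.018054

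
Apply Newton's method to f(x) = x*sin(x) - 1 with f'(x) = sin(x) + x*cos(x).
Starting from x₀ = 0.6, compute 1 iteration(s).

f(x) = x*sin(x) - 1
f'(x) = sin(x) + x*cos(x)
x₀ = 0.6

Newton-Raphson formula: x_{n+1} = x_n - f(x_n)/f'(x_n)

Iteration 1:
  f(0.600000) = -0.661215
  f'(0.600000) = 1.059844
  x_1 = 0.600000 - (-0.661215)/1.059844 = 1.223879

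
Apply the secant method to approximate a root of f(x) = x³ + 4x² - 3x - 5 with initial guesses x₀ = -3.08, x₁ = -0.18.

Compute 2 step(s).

f(x) = x³ + 4x² - 3x - 5
x₀ = -3.08, x₁ = -0.18

Secant formula: x_{n+1} = x_n - f(x_n)(x_n - x_{n-1})/(f(x_n) - f(x_{n-1}))

Iteration 1:
  f(-3.080000) = 12.967488
  f(-0.180000) = -4.336232
  x_2 = -0.180000 - (-4.336232)×(-0.180000 - (-3.080000))/(-4.336232 - 12.967488)
       = -0.906727
Iteration 2:
  f(-0.180000) = -4.336232
  f(-0.906727) = 0.263324
  x_3 = -0.906727 - 0.263324×(-0.906727 - (-0.180000))/(0.263324 - (-4.336232))
       = -0.865122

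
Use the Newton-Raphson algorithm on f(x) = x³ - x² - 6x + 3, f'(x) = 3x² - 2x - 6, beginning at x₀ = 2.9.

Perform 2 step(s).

f(x) = x³ - x² - 6x + 3
f'(x) = 3x² - 2x - 6
x₀ = 2.9

Newton-Raphson formula: x_{n+1} = x_n - f(x_n)/f'(x_n)

Iteration 1:
  f(2.900000) = 1.579000
  f'(2.900000) = 13.430000
  x_1 = 2.900000 - 1.579000/13.430000 = 2.782427
Iteration 2:
  f(2.782427) = 0.104814
  f'(2.782427) = 11.660852
  x_2 = 2.782427 - 0.104814/11.660852 = 2.773439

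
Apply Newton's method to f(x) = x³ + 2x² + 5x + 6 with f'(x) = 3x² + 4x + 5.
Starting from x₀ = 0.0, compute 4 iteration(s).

f(x) = x³ + 2x² + 5x + 6
f'(x) = 3x² + 4x + 5
x₀ = 0.0

Newton-Raphson formula: x_{n+1} = x_n - f(x_n)/f'(x_n)

Iteration 1:
  f(0.000000) = 6.000000
  f'(0.000000) = 5.000000
  x_1 = 0.000000 - 6.000000/5.000000 = -1.200000
Iteration 2:
  f(-1.200000) = 1.152000
  f'(-1.200000) = 4.520000
  x_2 = -1.200000 - 1.152000/4.520000 = -1.454867
Iteration 3:
  f(-1.454867) = -0.120487
  f'(-1.454867) = 5.530447
  x_3 = -1.454867 - (-0.120487)/5.530447 = -1.433081
Iteration 4:
  f(-1.433081) = -0.001112
  f'(-1.433081) = 5.428840
  x_4 = -1.433081 - (-0.001112)/5.428840 = -1.432876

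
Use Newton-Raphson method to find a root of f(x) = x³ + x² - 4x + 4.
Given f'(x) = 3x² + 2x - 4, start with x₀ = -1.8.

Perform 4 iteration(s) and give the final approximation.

f(x) = x³ + x² - 4x + 4
f'(x) = 3x² + 2x - 4
x₀ = -1.8

Newton-Raphson formula: x_{n+1} = x_n - f(x_n)/f'(x_n)

Iteration 1:
  f(-1.800000) = 8.608000
  f'(-1.800000) = 2.120000
  x_1 = -1.800000 - 8.608000/2.120000 = -5.860377
Iteration 2:
  f(-5.860377) = -139.483401
  f'(-5.860377) = 87.311314
  x_2 = -5.860377 - (-139.483401)/87.311314 = -4.262836
Iteration 3:
  f(-4.262836) = -38.240180
  f'(-4.262836) = 41.989649
  x_3 = -4.262836 - (-38.240180)/41.989649 = -3.352131
Iteration 4:
  f(-3.352131) = -9.021871
  f'(-3.352131) = 23.006093
  x_4 = -3.352131 - (-9.021871)/23.006093 = -2.959980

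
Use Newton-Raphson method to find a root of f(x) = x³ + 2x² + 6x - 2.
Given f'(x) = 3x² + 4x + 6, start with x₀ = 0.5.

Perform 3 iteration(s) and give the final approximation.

f(x) = x³ + 2x² + 6x - 2
f'(x) = 3x² + 4x + 6
x₀ = 0.5

Newton-Raphson formula: x_{n+1} = x_n - f(x_n)/f'(x_n)

Iteration 1:
  f(0.500000) = 1.625000
  f'(0.500000) = 8.750000
  x_1 = 0.500000 - 1.625000/8.750000 = 0.314286
Iteration 2:
  f(0.314286) = 0.114309
  f'(0.314286) = 7.553469
  x_2 = 0.314286 - 0.114309/7.553469 = 0.299152
Iteration 3:
  f(0.299152) = 0.000670
  f'(0.299152) = 7.465086
  x_3 = 0.299152 - 0.000670/7.465086 = 0.299063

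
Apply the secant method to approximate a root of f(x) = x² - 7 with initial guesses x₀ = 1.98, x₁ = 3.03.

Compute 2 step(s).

f(x) = x² - 7
x₀ = 1.98, x₁ = 3.03

Secant formula: x_{n+1} = x_n - f(x_n)(x_n - x_{n-1})/(f(x_n) - f(x_{n-1}))

Iteration 1:
  f(1.980000) = -3.079600
  f(3.030000) = 2.180900
  x_2 = 3.030000 - 2.180900×(3.030000 - 1.980000)/(2.180900 - (-3.079600))
       = 2.594691
Iteration 2:
  f(3.030000) = 2.180900
  f(2.594691) = -0.267581
  x_3 = 2.594691 - (-0.267581)×(2.594691 - 3.030000)/(-0.267581 - 2.180900)
       = 2.642263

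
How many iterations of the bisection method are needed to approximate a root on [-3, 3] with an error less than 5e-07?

We need (b-a)/2^n ≤ 5e-07
(3 - (-3))/2^n ≤ 5e-07
6/2^n ≤ 5e-07
2^n ≥ 12000000
n ≥ log₂(12000000) = 23.52
n ≥ 24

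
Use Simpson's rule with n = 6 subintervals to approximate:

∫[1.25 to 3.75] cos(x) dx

f(x) = cos(x)
a = 1.25, b = 3.75, n = 6
h = (b - a)/n = 0.416667

Simpson's rule: (h/3)[f(x₀) + 4f(x₁) + 2f(x₂) + ... + f(xₙ)]

x_0 = 1.2500, f(x_0) = 0.315322, coefficient = 1
x_1 = 1.6667, f(x_1) = -0.095724, coefficient = 4
x_2 = 2.0833, f(x_2) = -0.490390, coefficient = 2
x_3 = 2.5000, f(x_3) = -0.801144, coefficient = 4
x_4 = 2.9167, f(x_4) = -0.974811, coefficient = 2
x_5 = 3.3333, f(x_5) = -0.981674, coefficient = 4
x_6 = 3.7500, f(x_6) = -0.820559, coefficient = 1

I ≈ (0.416667/3) × -10.949803 = -1.520806
Exact value: -1.520546
Error: 0.000260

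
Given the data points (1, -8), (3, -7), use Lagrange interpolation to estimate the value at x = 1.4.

Lagrange interpolation formula:
P(x) = Σ yᵢ × Lᵢ(x)
where Lᵢ(x) = Π_{j≠i} (x - xⱼ)/(xᵢ - xⱼ)

L_0(1.4) = (1.4 - 3)/(1 - 3) = 0.800000
L_1(1.4) = (1.4 - 1)/(3 - 1) = 0.200000

P(1.4) = (-8)×L_0(1.4) + (-7)×L_1(1.4)
P(1.4) = -7.800000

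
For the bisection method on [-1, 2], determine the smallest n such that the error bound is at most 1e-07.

We need (b-a)/2^n ≤ 1e-07
(2 - (-1))/2^n ≤ 1e-07
3/2^n ≤ 1e-07
2^n ≥ 30000000
n ≥ log₂(30000000) = 24.84
n ≥ 25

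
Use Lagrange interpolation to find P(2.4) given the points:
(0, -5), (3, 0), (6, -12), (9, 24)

Lagrange interpolation formula:
P(x) = Σ yᵢ × Lᵢ(x)
where Lᵢ(x) = Π_{j≠i} (x - xⱼ)/(xᵢ - xⱼ)

L_0(2.4) = (2.4 - 3)/(0 - 3) × (2.4 - 6)/(0 - 6) × (2.4 - 9)/(0 - 9) = 0.088000
L_1(2.4) = (2.4 - 0)/(3 - 0) × (2.4 - 6)/(3 - 6) × (2.4 - 9)/(3 - 9) = 1.056000
L_2(2.4) = (2.4 - 0)/(6 - 0) × (2.4 - 3)/(6 - 3) × (2.4 - 9)/(6 - 9) = -0.176000
L_3(2.4) = (2.4 - 0)/(9 - 0) × (2.4 - 3)/(9 - 3) × (2.4 - 6)/(9 - 6) = 0.032000

P(2.4) = (-5)×L_0(2.4) + 0×L_1(2.4) + (-12)×L_2(2.4) + 24×L_3(2.4)
P(2.4) = 2.440000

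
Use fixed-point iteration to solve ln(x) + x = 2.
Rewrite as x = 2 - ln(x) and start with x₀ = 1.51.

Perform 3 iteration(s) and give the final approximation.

Equation: ln(x) + x = 2
Fixed-point form: x = 2 - ln(x)
x₀ = 1.51

x_1 = g(1.510000) = 1.587890
x_2 = g(1.587890) = 1.537594
x_3 = g(1.537594) = 1.569781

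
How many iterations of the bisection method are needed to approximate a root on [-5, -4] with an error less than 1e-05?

We need (b-a)/2^n ≤ 1e-05
(-4 - (-5))/2^n ≤ 1e-05
1/2^n ≤ 1e-05
2^n ≥ 100000
n ≥ log₂(100000) = 16.61
n ≥ 17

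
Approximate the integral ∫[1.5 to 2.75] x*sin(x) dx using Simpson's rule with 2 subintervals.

f(x) = x*sin(x)
a = 1.5, b = 2.75, n = 2
h = (b - a)/n = 0.625000

Simpson's rule: (h/3)[f(x₀) + 4f(x₁) + 2f(x₂) + ... + f(xₙ)]

x_0 = 1.5000, f(x_0) = 1.496242, coefficient = 1
x_1 = 2.1250, f(x_1) = 1.806930, coefficient = 4
x_2 = 2.7500, f(x_2) = 1.049568, coefficient = 1

I ≈ (0.625000/3) × 9.773528 = 2.036152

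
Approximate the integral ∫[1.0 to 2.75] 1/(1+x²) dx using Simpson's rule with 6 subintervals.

f(x) = 1/(1+x²)
a = 1.0, b = 2.75, n = 6
h = (b - a)/n = 0.291667

Simpson's rule: (h/3)[f(x₀) + 4f(x₁) + 2f(x₂) + ... + f(xₙ)]

x_0 = 1.0000, f(x_0) = 0.500000, coefficient = 1
x_1 = 1.2917, f(x_1) = 0.374756, coefficient = 4
x_2 = 1.5833, f(x_2) = 0.285149, coefficient = 2
x_3 = 1.8750, f(x_3) = 0.221453, coefficient = 4
x_4 = 2.1667, f(x_4) = 0.175610, coefficient = 2
x_5 = 2.4583, f(x_5) = 0.141977, coefficient = 4
x_6 = 2.7500, f(x_6) = 0.116788, coefficient = 1

I ≈ (0.291667/3) × 4.491049 = 0.436630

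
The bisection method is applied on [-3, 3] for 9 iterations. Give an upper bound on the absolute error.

Bisection error bound: |error| ≤ (b-a)/2^n
|error| ≤ (3 - (-3))/2^9 = 6/2^9
|error| ≤ 0.0117187500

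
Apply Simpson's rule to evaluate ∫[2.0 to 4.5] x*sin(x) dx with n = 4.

f(x) = x*sin(x)
a = 2.0, b = 4.5, n = 4
h = (b - a)/n = 0.625000

Simpson's rule: (h/3)[f(x₀) + 4f(x₁) + 2f(x₂) + ... + f(xₙ)]

x_0 = 2.0000, f(x_0) = 1.818595, coefficient = 1
x_1 = 2.6250, f(x_1) = 1.296541, coefficient = 4
x_2 = 3.2500, f(x_2) = -0.351634, coefficient = 2
x_3 = 3.8750, f(x_3) = -2.593944, coefficient = 4
x_4 = 4.5000, f(x_4) = -4.398886, coefficient = 1

I ≈ (0.625000/3) × -8.473171 = -1.765244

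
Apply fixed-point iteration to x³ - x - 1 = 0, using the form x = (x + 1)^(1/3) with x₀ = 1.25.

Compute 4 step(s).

Equation: x³ - x - 1 = 0
Fixed-point form: x = (x + 1)^(1/3)
x₀ = 1.25

x_1 = g(1.250000) = 1.310371
x_2 = g(1.310371) = 1.321987
x_3 = g(1.321987) = 1.324199
x_4 = g(1.324199) = 1.324619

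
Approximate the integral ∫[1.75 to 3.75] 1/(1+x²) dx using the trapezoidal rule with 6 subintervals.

f(x) = 1/(1+x²)
a = 1.75, b = 3.75, n = 6
h = (b - a)/n = 0.333333

Trapezoidal rule: (h/2)[f(x₀) + 2f(x₁) + 2f(x₂) + ... + f(xₙ)]

x_0 = 1.7500, f(x_0) = 0.246154, coefficient = 1
x_1 = 2.0833, f(x_1) = 0.187256, coefficient = 2
x_2 = 2.4167, f(x_2) = 0.146193, coefficient = 2
x_3 = 2.7500, f(x_3) = 0.116788, coefficient = 2
x_4 = 3.0833, f(x_4) = 0.095175, coefficient = 2
x_5 = 3.4167, f(x_5) = 0.078904, coefficient = 2
x_6 = 3.7500, f(x_6) = 0.066390, coefficient = 1

I ≈ (0.333333/2) × 1.561177 = 0.260196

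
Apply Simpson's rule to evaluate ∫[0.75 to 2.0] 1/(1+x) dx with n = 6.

f(x) = 1/(1+x)
a = 0.75, b = 2.0, n = 6
h = (b - a)/n = 0.208333

Simpson's rule: (h/3)[f(x₀) + 4f(x₁) + 2f(x₂) + ... + f(xₙ)]

x_0 = 0.7500, f(x_0) = 0.571429, coefficient = 1
x_1 = 0.9583, f(x_1) = 0.510638, coefficient = 4
x_2 = 1.1667, f(x_2) = 0.461538, coefficient = 2
x_3 = 1.3750, f(x_3) = 0.421053, coefficient = 4
x_4 = 1.5833, f(x_4) = 0.387097, coefficient = 2
x_5 = 1.7917, f(x_5) = 0.358209, coefficient = 4
x_6 = 2.0000, f(x_6) = 0.333333, coefficient = 1

I ≈ (0.208333/3) × 7.761632 = 0.539002
Exact value: 0.538997
Error: 0.000006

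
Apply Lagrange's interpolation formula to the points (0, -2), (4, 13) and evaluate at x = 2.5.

Lagrange interpolation formula:
P(x) = Σ yᵢ × Lᵢ(x)
where Lᵢ(x) = Π_{j≠i} (x - xⱼ)/(xᵢ - xⱼ)

L_0(2.5) = (2.5 - 4)/(0 - 4) = 0.375000
L_1(2.5) = (2.5 - 0)/(4 - 0) = 0.625000

P(2.5) = (-2)×L_0(2.5) + 13×L_1(2.5)
P(2.5) = 7.375000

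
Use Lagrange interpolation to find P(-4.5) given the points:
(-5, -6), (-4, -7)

Lagrange interpolation formula:
P(x) = Σ yᵢ × Lᵢ(x)
where Lᵢ(x) = Π_{j≠i} (x - xⱼ)/(xᵢ - xⱼ)

L_0(-4.5) = (-4.5 - (-4))/(-5 - (-4)) = 0.500000
L_1(-4.5) = (-4.5 - (-5))/(-4 - (-5)) = 0.500000

P(-4.5) = (-6)×L_0(-4.5) + (-7)×L_1(-4.5)
P(-4.5) = -6.500000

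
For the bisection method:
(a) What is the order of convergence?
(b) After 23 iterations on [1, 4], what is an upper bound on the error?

(a) Bisection has linear (order 1) convergence; the error is halved each step.

(b) Error bound = (b-a)/2^n = (4 - 1)/2^{23}
    = 3/2^{23}

(a) 1 (linear); (b) error ≤ 3.58e-07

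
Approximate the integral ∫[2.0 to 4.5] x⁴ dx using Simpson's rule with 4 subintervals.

f(x) = x⁴
a = 2.0, b = 4.5, n = 4
h = (b - a)/n = 0.625000

Simpson's rule: (h/3)[f(x₀) + 4f(x₁) + 2f(x₂) + ... + f(xₙ)]

x_0 = 2.0000, f(x_0) = 16.000000, coefficient = 1
x_1 = 2.6250, f(x_1) = 47.480713, coefficient = 4
x_2 = 3.2500, f(x_2) = 111.566406, coefficient = 2
x_3 = 3.8750, f(x_3) = 225.468994, coefficient = 4
x_4 = 4.5000, f(x_4) = 410.062500, coefficient = 1

I ≈ (0.625000/3) × 1740.994141 = 362.707113
Exact value: 362.656250
Error: 0.050863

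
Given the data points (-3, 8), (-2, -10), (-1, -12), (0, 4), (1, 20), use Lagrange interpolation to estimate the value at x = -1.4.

Lagrange interpolation formula:
P(x) = Σ yᵢ × Lᵢ(x)
where Lᵢ(x) = Π_{j≠i} (x - xⱼ)/(xᵢ - xⱼ)

L_0(-1.4) = (-1.4 - (-2))/(-3 - (-2)) × (-1.4 - (-1))/(-3 - (-1)) × (-1.4 - 0)/(-3 - 0) × (-1.4 - 1)/(-3 - 1) = -0.033600
L_1(-1.4) = (-1.4 - (-3))/(-2 - (-3)) × (-1.4 - (-1))/(-2 - (-1)) × (-1.4 - 0)/(-2 - 0) × (-1.4 - 1)/(-2 - 1) = 0.358400
L_2(-1.4) = (-1.4 - (-3))/(-1 - (-3)) × (-1.4 - (-2))/(-1 - (-2)) × (-1.4 - 0)/(-1 - 0) × (-1.4 - 1)/(-1 - 1) = 0.806400
L_3(-1.4) = (-1.4 - (-3))/(0 - (-3)) × (-1.4 - (-2))/(0 - (-2)) × (-1.4 - (-1))/(0 - (-1)) × (-1.4 - 1)/(0 - 1) = -0.153600
L_4(-1.4) = (-1.4 - (-3))/(1 - (-3)) × (-1.4 - (-2))/(1 - (-2)) × (-1.4 - (-1))/(1 - (-1)) × (-1.4 - 0)/(1 - 0) = 0.022400

P(-1.4) = 8×L_0(-1.4) + (-10)×L_1(-1.4) + (-12)×L_2(-1.4) + 4×L_3(-1.4) + 20×L_4(-1.4)
P(-1.4) = -13.696000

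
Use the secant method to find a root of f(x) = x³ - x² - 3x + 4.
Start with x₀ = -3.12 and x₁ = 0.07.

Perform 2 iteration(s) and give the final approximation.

f(x) = x³ - x² - 3x + 4
x₀ = -3.12, x₁ = 0.07

Secant formula: x_{n+1} = x_n - f(x_n)(x_n - x_{n-1})/(f(x_n) - f(x_{n-1}))

Iteration 1:
  f(-3.120000) = -26.745728
  f(0.070000) = 3.785443
  x_2 = 0.070000 - 3.785443×(0.070000 - (-3.120000))/(3.785443 - (-26.745728))
       = -0.325516
Iteration 2:
  f(0.070000) = 3.785443
  f(-0.325516) = 4.836095
  x_3 = -0.325516 - 4.836095×(-0.325516 - 0.070000)/(4.836095 - 3.785443)
       = 1.495022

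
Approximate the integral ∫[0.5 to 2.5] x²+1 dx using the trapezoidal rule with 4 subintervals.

f(x) = x²+1
a = 0.5, b = 2.5, n = 4
h = (b - a)/n = 0.500000

Trapezoidal rule: (h/2)[f(x₀) + 2f(x₁) + 2f(x₂) + ... + f(xₙ)]

x_0 = 0.5000, f(x_0) = 1.250000, coefficient = 1
x_1 = 1.0000, f(x_1) = 2.000000, coefficient = 2
x_2 = 1.5000, f(x_2) = 3.250000, coefficient = 2
x_3 = 2.0000, f(x_3) = 5.000000, coefficient = 2
x_4 = 2.5000, f(x_4) = 7.250000, coefficient = 1

I ≈ (0.500000/2) × 29.000000 = 7.250000
Exact value: 7.166667
Error: 0.083333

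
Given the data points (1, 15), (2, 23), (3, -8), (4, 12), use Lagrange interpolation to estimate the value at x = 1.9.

Lagrange interpolation formula:
P(x) = Σ yᵢ × Lᵢ(x)
where Lᵢ(x) = Π_{j≠i} (x - xⱼ)/(xᵢ - xⱼ)

L_0(1.9) = (1.9 - 2)/(1 - 2) × (1.9 - 3)/(1 - 3) × (1.9 - 4)/(1 - 4) = 0.038500
L_1(1.9) = (1.9 - 1)/(2 - 1) × (1.9 - 3)/(2 - 3) × (1.9 - 4)/(2 - 4) = 1.039500
L_2(1.9) = (1.9 - 1)/(3 - 1) × (1.9 - 2)/(3 - 2) × (1.9 - 4)/(3 - 4) = -0.094500
L_3(1.9) = (1.9 - 1)/(4 - 1) × (1.9 - 2)/(4 - 2) × (1.9 - 3)/(4 - 3) = 0.016500

P(1.9) = 15×L_0(1.9) + 23×L_1(1.9) + (-8)×L_2(1.9) + 12×L_3(1.9)
P(1.9) = 25.440000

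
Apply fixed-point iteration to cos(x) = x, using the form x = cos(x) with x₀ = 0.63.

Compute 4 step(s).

Equation: cos(x) = x
Fixed-point form: x = cos(x)
x₀ = 0.63

x_1 = g(0.630000) = 0.808028
x_2 = g(0.808028) = 0.690926
x_3 = g(0.690926) = 0.770656
x_4 = g(0.770656) = 0.717454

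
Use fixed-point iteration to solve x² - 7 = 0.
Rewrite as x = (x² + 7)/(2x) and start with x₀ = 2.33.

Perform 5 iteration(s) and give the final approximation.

Equation: x² - 7 = 0
Fixed-point form: x = (x² + 7)/(2x)
x₀ = 2.33

x_1 = g(2.330000) = 2.667146
x_2 = g(2.667146) = 2.645837
x_3 = g(2.645837) = 2.645751
x_4 = g(2.645751) = 2.645751
x_5 = g(2.645751) = 2.645751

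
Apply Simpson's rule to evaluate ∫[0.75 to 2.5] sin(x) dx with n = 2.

f(x) = sin(x)
a = 0.75, b = 2.5, n = 2
h = (b - a)/n = 0.875000

Simpson's rule: (h/3)[f(x₀) + 4f(x₁) + 2f(x₂) + ... + f(xₙ)]

x_0 = 0.7500, f(x_0) = 0.681639, coefficient = 1
x_1 = 1.6250, f(x_1) = 0.998531, coefficient = 4
x_2 = 2.5000, f(x_2) = 0.598472, coefficient = 1

I ≈ (0.875000/3) × 5.274236 = 1.538319
Exact value: 1.532832
Error: 0.005486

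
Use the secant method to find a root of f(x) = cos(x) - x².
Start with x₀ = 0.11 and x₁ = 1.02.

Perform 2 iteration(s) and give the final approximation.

f(x) = cos(x) - x²
x₀ = 0.11, x₁ = 1.02

Secant formula: x_{n+1} = x_n - f(x_n)(x_n - x_{n-1})/(f(x_n) - f(x_{n-1}))

Iteration 1:
  f(0.110000) = 0.981856
  f(1.020000) = -0.517034
  x_2 = 1.020000 - (-0.517034)×(1.020000 - 0.110000)/(-0.517034 - 0.981856)
       = 0.706100
Iteration 2:
  f(1.020000) = -0.517034
  f(0.706100) = 0.262320
  x_3 = 0.706100 - 0.262320×(0.706100 - 1.020000)/(0.262320 - (-0.517034))
       = 0.811755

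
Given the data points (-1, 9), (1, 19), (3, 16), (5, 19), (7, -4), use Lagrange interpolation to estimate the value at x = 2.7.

Lagrange interpolation formula:
P(x) = Σ yᵢ × Lᵢ(x)
where Lᵢ(x) = Π_{j≠i} (x - xⱼ)/(xᵢ - xⱼ)

L_0(2.7) = (2.7 - 1)/(-1 - 1) × (2.7 - 3)/(-1 - 3) × (2.7 - 5)/(-1 - 5) × (2.7 - 7)/(-1 - 7) = -0.013135
L_1(2.7) = (2.7 - (-1))/(1 - (-1)) × (2.7 - 3)/(1 - 3) × (2.7 - 5)/(1 - 5) × (2.7 - 7)/(1 - 7) = 0.114353
L_2(2.7) = (2.7 - (-1))/(3 - (-1)) × (2.7 - 1)/(3 - 1) × (2.7 - 5)/(3 - 5) × (2.7 - 7)/(3 - 7) = 0.972002
L_3(2.7) = (2.7 - (-1))/(5 - (-1)) × (2.7 - 1)/(5 - 1) × (2.7 - 3)/(5 - 3) × (2.7 - 7)/(5 - 7) = -0.084522
L_4(2.7) = (2.7 - (-1))/(7 - (-1)) × (2.7 - 1)/(7 - 1) × (2.7 - 3)/(7 - 3) × (2.7 - 5)/(7 - 5) = 0.011302

P(2.7) = 9×L_0(2.7) + 19×L_1(2.7) + 16×L_2(2.7) + 19×L_3(2.7) + (-4)×L_4(2.7)
P(2.7) = 15.955393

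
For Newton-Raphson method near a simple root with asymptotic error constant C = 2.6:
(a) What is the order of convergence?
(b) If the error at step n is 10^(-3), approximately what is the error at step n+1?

(a) Newton-Raphson has quadratic (order 2) convergence near simple roots.
    This means |e_{n+1}| ≈ C|e_n|².

(b) With |e_n| = 10^(-3) and C = 2.6:
    |e_{n+1}| ≈ 2.6 × (10^(-3))² = 2.6 × 10^(-6)

(a) 2 (quadratic); (b) |e_{n+1}| ≈ 2.600e-06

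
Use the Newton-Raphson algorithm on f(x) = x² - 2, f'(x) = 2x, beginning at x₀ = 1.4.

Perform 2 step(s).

f(x) = x² - 2
f'(x) = 2x
x₀ = 1.4

Newton-Raphson formula: x_{n+1} = x_n - f(x_n)/f'(x_n)

Iteration 1:
  f(1.400000) = -0.040000
  f'(1.400000) = 2.800000
  x_1 = 1.400000 - (-0.040000)/2.800000 = 1.414286
Iteration 2:
  f(1.414286) = 0.000204
  f'(1.414286) = 2.828571
  x_2 = 1.414286 - 0.000204/2.828571 = 1.414214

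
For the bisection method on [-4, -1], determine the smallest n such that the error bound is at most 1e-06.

We need (b-a)/2^n ≤ 1e-06
(-1 - (-4))/2^n ≤ 1e-06
3/2^n ≤ 1e-06
2^n ≥ 3000000
n ≥ log₂(3000000) = 21.52
n ≥ 22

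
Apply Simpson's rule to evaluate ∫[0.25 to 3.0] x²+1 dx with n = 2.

f(x) = x²+1
a = 0.25, b = 3.0, n = 2
h = (b - a)/n = 1.375000

Simpson's rule: (h/3)[f(x₀) + 4f(x₁) + 2f(x₂) + ... + f(xₙ)]

x_0 = 0.2500, f(x_0) = 1.062500, coefficient = 1
x_1 = 1.6250, f(x_1) = 3.640625, coefficient = 4
x_2 = 3.0000, f(x_2) = 10.000000, coefficient = 1

I ≈ (1.375000/3) × 25.625000 = 11.744792
Exact value: 11.744792
Error: 0.000000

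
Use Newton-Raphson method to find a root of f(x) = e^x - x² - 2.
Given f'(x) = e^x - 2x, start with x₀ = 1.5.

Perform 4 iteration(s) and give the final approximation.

f(x) = e^x - x² - 2
f'(x) = e^x - 2x
x₀ = 1.5

Newton-Raphson formula: x_{n+1} = x_n - f(x_n)/f'(x_n)

Iteration 1:
  f(1.500000) = 0.231689
  f'(1.500000) = 1.481689
  x_1 = 1.500000 - 0.231689/1.481689 = 1.343632
Iteration 2:
  f(1.343632) = 0.027592
  f'(1.343632) = 1.145675
  x_2 = 1.343632 - 0.027592/1.145675 = 1.319548
Iteration 3:
  f(1.319548) = 0.000523
  f'(1.319548) = 1.102634
  x_3 = 1.319548 - 0.000523/1.102634 = 1.319074
Iteration 4:
  f(1.319074) = 0.000000
  f'(1.319074) = 1.101808
  x_4 = 1.319074 - 0.000000/1.101808 = 1.319074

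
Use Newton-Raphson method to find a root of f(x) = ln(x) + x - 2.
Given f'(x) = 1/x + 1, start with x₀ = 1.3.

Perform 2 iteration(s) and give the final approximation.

f(x) = ln(x) + x - 2
f'(x) = 1/x + 1
x₀ = 1.3

Newton-Raphson formula: x_{n+1} = x_n - f(x_n)/f'(x_n)

Iteration 1:
  f(1.300000) = -0.437636
  f'(1.300000) = 1.769231
  x_1 = 1.300000 - (-0.437636)/1.769231 = 1.547359
Iteration 2:
  f(1.547359) = -0.016091
  f'(1.547359) = 1.646262
  x_2 = 1.547359 - (-0.016091)/1.646262 = 1.557134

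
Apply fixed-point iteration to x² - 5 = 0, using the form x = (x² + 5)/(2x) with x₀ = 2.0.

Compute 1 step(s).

Equation: x² - 5 = 0
Fixed-point form: x = (x² + 5)/(2x)
x₀ = 2.0

x_1 = g(2.000000) = 2.250000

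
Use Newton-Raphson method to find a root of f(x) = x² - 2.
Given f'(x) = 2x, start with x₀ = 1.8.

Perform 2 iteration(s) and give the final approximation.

f(x) = x² - 2
f'(x) = 2x
x₀ = 1.8

Newton-Raphson formula: x_{n+1} = x_n - f(x_n)/f'(x_n)

Iteration 1:
  f(1.800000) = 1.240000
  f'(1.800000) = 3.600000
  x_1 = 1.800000 - 1.240000/3.600000 = 1.455556
Iteration 2:
  f(1.455556) = 0.118642
  f'(1.455556) = 2.911111
  x_2 = 1.455556 - 0.118642/2.911111 = 1.414801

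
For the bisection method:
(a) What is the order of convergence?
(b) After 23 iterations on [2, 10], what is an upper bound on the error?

(a) Bisection has linear (order 1) convergence; the error is halved each step.

(b) Error bound = (b-a)/2^n = (10 - 2)/2^{23}
    = 8/2^{23}

(a) 1 (linear); (b) error ≤ 9.54e-07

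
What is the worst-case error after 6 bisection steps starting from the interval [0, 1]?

Bisection error bound: |error| ≤ (b-a)/2^n
|error| ≤ (1 - 0)/2^6 = 1/2^6
|error| ≤ 0.0156250000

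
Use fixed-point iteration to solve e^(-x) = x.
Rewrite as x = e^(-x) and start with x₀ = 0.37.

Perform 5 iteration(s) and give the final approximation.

Equation: e^(-x) = x
Fixed-point form: x = e^(-x)
x₀ = 0.37

x_1 = g(0.370000) = 0.690734
x_2 = g(0.690734) = 0.501208
x_3 = g(0.501208) = 0.605798
x_4 = g(0.605798) = 0.545639
x_5 = g(0.545639) = 0.579472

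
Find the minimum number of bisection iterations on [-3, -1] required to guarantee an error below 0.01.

We need (b-a)/2^n ≤ 0.01
(-1 - (-3))/2^n ≤ 0.01
2/2^n ≤ 0.01
2^n ≥ 200
n ≥ log₂(200) = 7.64
n ≥ 8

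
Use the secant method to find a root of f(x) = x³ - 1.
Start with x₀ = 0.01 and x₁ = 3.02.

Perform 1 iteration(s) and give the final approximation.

f(x) = x³ - 1
x₀ = 0.01, x₁ = 3.02

Secant formula: x_{n+1} = x_n - f(x_n)(x_n - x_{n-1})/(f(x_n) - f(x_{n-1}))

Iteration 1:
  f(0.010000) = -0.999999
  f(3.020000) = 26.543608
  x_2 = 3.020000 - 26.543608×(3.020000 - 0.010000)/(26.543608 - (-0.999999))
       = 0.119281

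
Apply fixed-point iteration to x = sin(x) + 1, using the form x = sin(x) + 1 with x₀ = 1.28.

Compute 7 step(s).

Equation: x = sin(x) + 1
Fixed-point form: x = sin(x) + 1
x₀ = 1.28

x_1 = g(1.280000) = 1.958016
x_2 = g(1.958016) = 1.925963
x_3 = g(1.925963) = 1.937589
x_4 = g(1.937589) = 1.933482
x_5 = g(1.933482) = 1.934947
x_6 = g(1.934947) = 1.934427
x_7 = g(1.934427) = 1.934612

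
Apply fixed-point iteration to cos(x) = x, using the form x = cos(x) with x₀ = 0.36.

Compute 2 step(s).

Equation: cos(x) = x
Fixed-point form: x = cos(x)
x₀ = 0.36

x_1 = g(0.360000) = 0.935897
x_2 = g(0.935897) = 0.593097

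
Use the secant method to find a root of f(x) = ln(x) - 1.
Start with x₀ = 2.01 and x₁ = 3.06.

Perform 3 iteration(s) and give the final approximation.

f(x) = ln(x) - 1
x₀ = 2.01, x₁ = 3.06

Secant formula: x_{n+1} = x_n - f(x_n)(x_n - x_{n-1})/(f(x_n) - f(x_{n-1}))

Iteration 1:
  f(2.010000) = -0.301865
  f(3.060000) = 0.118415
  x_2 = 3.060000 - 0.118415×(3.060000 - 2.010000)/(0.118415 - (-0.301865))
       = 2.764160
Iteration 2:
  f(3.060000) = 0.118415
  f(2.764160) = 0.016737
  x_3 = 2.764160 - 0.016737×(2.764160 - 3.060000)/(0.016737 - 0.118415)
       = 2.715463
Iteration 3:
  f(2.764160) = 0.016737
  f(2.715463) = -0.001038
  x_4 = 2.715463 - (-0.001038)×(2.715463 - 2.764160)/(-0.001038 - 0.016737)
       = 2.718306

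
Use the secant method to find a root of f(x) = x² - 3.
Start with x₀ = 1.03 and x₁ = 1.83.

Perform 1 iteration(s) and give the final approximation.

f(x) = x² - 3
x₀ = 1.03, x₁ = 1.83

Secant formula: x_{n+1} = x_n - f(x_n)(x_n - x_{n-1})/(f(x_n) - f(x_{n-1}))

Iteration 1:
  f(1.030000) = -1.939100
  f(1.830000) = 0.348900
  x_2 = 1.830000 - 0.348900×(1.830000 - 1.030000)/(0.348900 - (-1.939100))
       = 1.708007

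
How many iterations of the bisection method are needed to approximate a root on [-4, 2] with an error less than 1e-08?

We need (b-a)/2^n ≤ 1e-08
(2 - (-4))/2^n ≤ 1e-08
6/2^n ≤ 1e-08
2^n ≥ 600000000
n ≥ log₂(600000000) = 29.16
n ≥ 30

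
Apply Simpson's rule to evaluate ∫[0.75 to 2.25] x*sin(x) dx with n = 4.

f(x) = x*sin(x)
a = 0.75, b = 2.25, n = 4
h = (b - a)/n = 0.375000

Simpson's rule: (h/3)[f(x₀) + 4f(x₁) + 2f(x₂) + ... + f(xₙ)]

x_0 = 0.7500, f(x_0) = 0.511229, coefficient = 1
x_1 = 1.1250, f(x_1) = 1.015051, coefficient = 4
x_2 = 1.5000, f(x_2) = 1.496242, coefficient = 2
x_3 = 1.8750, f(x_3) = 1.788911, coefficient = 4
x_4 = 2.2500, f(x_4) = 1.750665, coefficient = 1

I ≈ (0.375000/3) × 16.470226 = 2.058778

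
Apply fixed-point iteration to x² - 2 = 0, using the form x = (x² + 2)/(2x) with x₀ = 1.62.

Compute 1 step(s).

Equation: x² - 2 = 0
Fixed-point form: x = (x² + 2)/(2x)
x₀ = 1.62

x_1 = g(1.620000) = 1.427284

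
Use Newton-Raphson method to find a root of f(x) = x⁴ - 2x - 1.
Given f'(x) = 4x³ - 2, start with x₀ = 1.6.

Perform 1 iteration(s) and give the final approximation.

f(x) = x⁴ - 2x - 1
f'(x) = 4x³ - 2
x₀ = 1.6

Newton-Raphson formula: x_{n+1} = x_n - f(x_n)/f'(x_n)

Iteration 1:
  f(1.600000) = 2.353600
  f'(1.600000) = 14.384000
  x_1 = 1.600000 - 2.353600/14.384000 = 1.436374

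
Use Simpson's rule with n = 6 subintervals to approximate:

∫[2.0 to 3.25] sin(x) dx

f(x) = sin(x)
a = 2.0, b = 3.25, n = 6
h = (b - a)/n = 0.208333

Simpson's rule: (h/3)[f(x₀) + 4f(x₁) + 2f(x₂) + ... + f(xₙ)]

x_0 = 2.0000, f(x_0) = 0.909297, coefficient = 1
x_1 = 2.2083, f(x_1) = 0.803564, coefficient = 4
x_2 = 2.4167, f(x_2) = 0.663080, coefficient = 2
x_3 = 2.6250, f(x_3) = 0.493920, coefficient = 4
x_4 = 2.8333, f(x_4) = 0.303400, coefficient = 2
x_5 = 3.0417, f(x_5) = 0.099760, coefficient = 4
x_6 = 3.2500, f(x_6) = -0.108195, coefficient = 1

I ≈ (0.208333/3) × 8.323040 = 0.577989
Exact value: 0.577983
Error: 0.000006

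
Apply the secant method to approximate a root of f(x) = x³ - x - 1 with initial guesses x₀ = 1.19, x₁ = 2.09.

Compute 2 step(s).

f(x) = x³ - x - 1
x₀ = 1.19, x₁ = 2.09

Secant formula: x_{n+1} = x_n - f(x_n)(x_n - x_{n-1})/(f(x_n) - f(x_{n-1}))

Iteration 1:
  f(1.190000) = -0.504841
  f(2.090000) = 6.039329
  x_2 = 2.090000 - 6.039329×(2.090000 - 1.190000)/(6.039329 - (-0.504841))
       = 1.259429
Iteration 2:
  f(2.090000) = 6.039329
  f(1.259429) = -0.261770
  x_3 = 1.259429 - (-0.261770)×(1.259429 - 2.090000)/(-0.261770 - 6.039329)
       = 1.293934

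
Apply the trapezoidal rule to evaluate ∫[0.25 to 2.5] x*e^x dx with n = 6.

f(x) = x*e^x
a = 0.25, b = 2.5, n = 6
h = (b - a)/n = 0.375000

Trapezoidal rule: (h/2)[f(x₀) + 2f(x₁) + 2f(x₂) + ... + f(xₙ)]

x_0 = 0.2500, f(x_0) = 0.321006, coefficient = 1
x_1 = 0.6250, f(x_1) = 1.167654, coefficient = 2
x_2 = 1.0000, f(x_2) = 2.718282, coefficient = 2
x_3 = 1.3750, f(x_3) = 5.438230, coefficient = 2
x_4 = 1.7500, f(x_4) = 10.070555, coefficient = 2
x_5 = 2.1250, f(x_5) = 17.792407, coefficient = 2
x_6 = 2.5000, f(x_6) = 30.456235, coefficient = 1

I ≈ (0.375000/2) × 105.151497 = 19.715906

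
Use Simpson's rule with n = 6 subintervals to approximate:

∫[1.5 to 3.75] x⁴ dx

f(x) = x⁴
a = 1.5, b = 3.75, n = 6
h = (b - a)/n = 0.375000

Simpson's rule: (h/3)[f(x₀) + 4f(x₁) + 2f(x₂) + ... + f(xₙ)]

x_0 = 1.5000, f(x_0) = 5.062500, coefficient = 1
x_1 = 1.8750, f(x_1) = 12.359619, coefficient = 4
x_2 = 2.2500, f(x_2) = 25.628906, coefficient = 2
x_3 = 2.6250, f(x_3) = 47.480713, coefficient = 4
x_4 = 3.0000, f(x_4) = 81.000000, coefficient = 2
x_5 = 3.3750, f(x_5) = 129.746338, coefficient = 4
x_6 = 3.7500, f(x_6) = 197.753906, coefficient = 1

I ≈ (0.375000/3) × 1174.420898 = 146.802612
Exact value: 146.796680
Error: 0.005933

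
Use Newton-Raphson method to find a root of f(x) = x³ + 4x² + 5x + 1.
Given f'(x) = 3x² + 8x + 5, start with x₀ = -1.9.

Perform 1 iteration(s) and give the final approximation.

f(x) = x³ + 4x² + 5x + 1
f'(x) = 3x² + 8x + 5
x₀ = -1.9

Newton-Raphson formula: x_{n+1} = x_n - f(x_n)/f'(x_n)

Iteration 1:
  f(-1.900000) = -0.919000
  f'(-1.900000) = 0.630000
  x_1 = -1.900000 - (-0.919000)/0.630000 = -0.441270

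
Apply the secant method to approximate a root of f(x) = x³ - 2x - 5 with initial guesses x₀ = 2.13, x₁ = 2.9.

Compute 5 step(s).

f(x) = x³ - 2x - 5
x₀ = 2.13, x₁ = 2.9

Secant formula: x_{n+1} = x_n - f(x_n)(x_n - x_{n-1})/(f(x_n) - f(x_{n-1}))

Iteration 1:
  f(2.130000) = 0.403597
  f(2.900000) = 13.589000
  x_2 = 2.900000 - 13.589000×(2.900000 - 2.130000)/(13.589000 - 0.403597)
       = 2.106431
Iteration 2:
  f(2.900000) = 13.589000
  f(2.106431) = 0.133478
  x_3 = 2.106431 - 0.133478×(2.106431 - 2.900000)/(0.133478 - 13.589000)
       = 2.098559
Iteration 3:
  f(2.106431) = 0.133478
  f(2.098559) = 0.044826
  x_4 = 2.098559 - 0.044826×(2.098559 - 2.106431)/(0.044826 - 0.133478)
       = 2.094578
Iteration 4:
  f(2.098559) = 0.044826
  f(2.094578) = 0.000297
  x_5 = 2.094578 - 0.000297×(2.094578 - 2.098559)/(0.000297 - 0.044826)
       = 2.094552
Iteration 5:
  f(2.094578) = 0.000297
  f(2.094552) = 0.000001
  x_6 = 2.094552 - 0.000001×(2.094552 - 2.094578)/(0.000001 - 0.000297)
       = 2.094551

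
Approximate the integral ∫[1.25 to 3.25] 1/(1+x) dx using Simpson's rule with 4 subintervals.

f(x) = 1/(1+x)
a = 1.25, b = 3.25, n = 4
h = (b - a)/n = 0.500000

Simpson's rule: (h/3)[f(x₀) + 4f(x₁) + 2f(x₂) + ... + f(xₙ)]

x_0 = 1.2500, f(x_0) = 0.444444, coefficient = 1
x_1 = 1.7500, f(x_1) = 0.363636, coefficient = 4
x_2 = 2.2500, f(x_2) = 0.307692, coefficient = 2
x_3 = 2.7500, f(x_3) = 0.266667, coefficient = 4
x_4 = 3.2500, f(x_4) = 0.235294, coefficient = 1

I ≈ (0.500000/3) × 3.816335 = 0.636056
Exact value: 0.635989
Error: 0.000067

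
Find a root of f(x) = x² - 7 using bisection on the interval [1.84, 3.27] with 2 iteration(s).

f(x) = x² - 7
Initial interval: [1.84, 3.27]

Iteration 1:
  c_1 = (1.840000 + 3.270000)/2 = 2.555000
  f(c_1) = f(2.555000) = -0.471975
  f(a) × f(c) ≥ 0, new interval: [2.555000, 3.270000]
Iteration 2:
  c_2 = (2.555000 + 3.270000)/2 = 2.912500
  f(c_2) = f(2.912500) = 1.482656
  f(a) × f(c) < 0, new interval: [2.555000, 2.912500]

After 2 iteration(s), the approximation is c_2 = 2.912500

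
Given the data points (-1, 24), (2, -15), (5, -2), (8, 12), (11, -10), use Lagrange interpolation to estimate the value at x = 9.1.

Lagrange interpolation formula:
P(x) = Σ yᵢ × Lᵢ(x)
where Lᵢ(x) = Π_{j≠i} (x - xⱼ)/(xᵢ - xⱼ)

L_0(9.1) = (9.1 - 2)/(-1 - 2) × (9.1 - 5)/(-1 - 5) × (9.1 - 8)/(-1 - 8) × (9.1 - 11)/(-1 - 11) = -0.031296
L_1(9.1) = (9.1 - (-1))/(2 - (-1)) × (9.1 - 5)/(2 - 5) × (9.1 - 8)/(2 - 8) × (9.1 - 11)/(2 - 11) = 0.178080
L_2(9.1) = (9.1 - (-1))/(5 - (-1)) × (9.1 - 2)/(5 - 2) × (9.1 - 8)/(5 - 8) × (9.1 - 11)/(5 - 11) = -0.462574
L_3(9.1) = (9.1 - (-1))/(8 - (-1)) × (9.1 - 2)/(8 - 2) × (9.1 - 5)/(8 - 5) × (9.1 - 11)/(8 - 11) = 1.149426
L_4(9.1) = (9.1 - (-1))/(11 - (-1)) × (9.1 - 2)/(11 - 2) × (9.1 - 5)/(11 - 5) × (9.1 - 8)/(11 - 8) = 0.166364

P(9.1) = 24×L_0(9.1) + (-15)×L_1(9.1) + (-2)×L_2(9.1) + 12×L_3(9.1) + (-10)×L_4(9.1)
P(9.1) = 9.632303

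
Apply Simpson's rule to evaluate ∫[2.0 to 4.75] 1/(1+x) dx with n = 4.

f(x) = 1/(1+x)
a = 2.0, b = 4.75, n = 4
h = (b - a)/n = 0.687500

Simpson's rule: (h/3)[f(x₀) + 4f(x₁) + 2f(x₂) + ... + f(xₙ)]

x_0 = 2.0000, f(x_0) = 0.333333, coefficient = 1
x_1 = 2.6875, f(x_1) = 0.271186, coefficient = 4
x_2 = 3.3750, f(x_2) = 0.228571, coefficient = 2
x_3 = 4.0625, f(x_3) = 0.197531, coefficient = 4
x_4 = 4.7500, f(x_4) = 0.173913, coefficient = 1

I ≈ (0.687500/3) × 2.839258 = 0.650663
Exact value: 0.650588
Error: 0.000076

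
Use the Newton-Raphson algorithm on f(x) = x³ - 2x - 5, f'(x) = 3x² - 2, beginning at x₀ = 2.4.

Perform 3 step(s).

f(x) = x³ - 2x - 5
f'(x) = 3x² - 2
x₀ = 2.4

Newton-Raphson formula: x_{n+1} = x_n - f(x_n)/f'(x_n)

Iteration 1:
  f(2.400000) = 4.024000
  f'(2.400000) = 15.280000
  x_1 = 2.400000 - 4.024000/15.280000 = 2.136649
Iteration 2:
  f(2.136649) = 0.481082
  f'(2.136649) = 11.695810
  x_2 = 2.136649 - 0.481082/11.695810 = 2.095516
Iteration 3:
  f(2.095516) = 0.010775
  f'(2.095516) = 11.173567
  x_3 = 2.095516 - 0.010775/11.173567 = 2.094552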